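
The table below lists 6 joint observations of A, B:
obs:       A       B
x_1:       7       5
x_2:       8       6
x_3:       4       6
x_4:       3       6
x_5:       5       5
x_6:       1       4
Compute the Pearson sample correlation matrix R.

Step 1 — column means:
  mean(A) = (7 + 8 + 4 + 3 + 5 + 1) / 6 = 28/6 = 4.6667
  mean(B) = (5 + 6 + 6 + 6 + 5 + 4) / 6 = 32/6 = 5.3333

Step 2 — sample variances and covariances s[i,j] = (1/(n-1)) · Σ_k (x_{k,i} - mean_i) · (x_{k,j} - mean_j), with n-1 = 5:
  s[A,A] = ((2.3333)·(2.3333) + (3.3333)·(3.3333) + (-0.6667)·(-0.6667) + (-1.6667)·(-1.6667) + (0.3333)·(0.3333) + (-3.6667)·(-3.6667)) / 5 = 33.3333/5 = 6.6667
  s[A,B] = ((2.3333)·(-0.3333) + (3.3333)·(0.6667) + (-0.6667)·(0.6667) + (-1.6667)·(0.6667) + (0.3333)·(-0.3333) + (-3.6667)·(-1.3333)) / 5 = 4.6667/5 = 0.9333
  s[B,B] = ((-0.3333)·(-0.3333) + (0.6667)·(0.6667) + (0.6667)·(0.6667) + (0.6667)·(0.6667) + (-0.3333)·(-0.3333) + (-1.3333)·(-1.3333)) / 5 = 3.3333/5 = 0.6667
  Sample standard deviations s_i = √(s[i,i]):
  s(A) = √(6.6667) = 2.582
  s(B) = √(0.6667) = 0.8165

Step 3 — r_{ij} = s_{ij} / (s_i · s_j):
  r[A,A] = 1 (diagonal).
  r[A,B] = 0.9333 / (2.582 · 0.8165) = 0.9333 / 2.1082 = 0.4427
  r[B,B] = 1 (diagonal).

R is symmetric with unit diagonal. Assembling:

R = [[1, 0.4427],
 [0.4427, 1]]


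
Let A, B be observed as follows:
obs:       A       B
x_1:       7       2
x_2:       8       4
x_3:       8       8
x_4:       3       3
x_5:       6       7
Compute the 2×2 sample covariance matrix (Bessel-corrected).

Step 1 — column means:
  mean(A) = (7 + 8 + 8 + 3 + 6) / 5 = 32/5 = 6.4
  mean(B) = (2 + 4 + 8 + 3 + 7) / 5 = 24/5 = 4.8

Step 2 — sample covariance S[i,j] = (1/(n-1)) · Σ_k (x_{k,i} - mean_i) · (x_{k,j} - mean_j), with n-1 = 4.
  S[A,A] = ((0.6)·(0.6) + (1.6)·(1.6) + (1.6)·(1.6) + (-3.4)·(-3.4) + (-0.4)·(-0.4)) / 4 = 17.2/4 = 4.3
  S[A,B] = ((0.6)·(-2.8) + (1.6)·(-0.8) + (1.6)·(3.2) + (-3.4)·(-1.8) + (-0.4)·(2.2)) / 4 = 7.4/4 = 1.85
  S[B,B] = ((-2.8)·(-2.8) + (-0.8)·(-0.8) + (3.2)·(3.2) + (-1.8)·(-1.8) + (2.2)·(2.2)) / 4 = 26.8/4 = 6.7

S is symmetric (S[j,i] = S[i,j]). Assembling:

S = [[4.3, 1.85],
 [1.85, 6.7]]


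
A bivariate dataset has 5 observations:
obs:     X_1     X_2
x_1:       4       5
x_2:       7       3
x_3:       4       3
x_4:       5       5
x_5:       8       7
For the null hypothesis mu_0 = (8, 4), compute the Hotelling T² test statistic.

Step 1 — sample mean vector:
  mean(X_1) = (4 + 7 + 4 + 5 + 8) / 5 = 28/5 = 5.6
  mean(X_2) = (5 + 3 + 3 + 5 + 7) / 5 = 23/5 = 4.6
  x̄ = (5.6, 4.6),  deviation x̄ - mu_0 = (5.6, 4.6) - (8, 4) = (-2.4, 0.6).

Step 2 — sample covariance matrix, S[i,j] = (1/(n-1)) · Σ_k (x_{k,i} - mean_i) · (x_{k,j} - mean_j), divisor n-1 = 4:
  S[X_1,X_1] = ((-1.6)·(-1.6) + (1.4)·(1.4) + (-1.6)·(-1.6) + (-0.6)·(-0.6) + (2.4)·(2.4)) / 4 = 13.2/4 = 3.3
  S[X_1,X_2] = ((-1.6)·(0.4) + (1.4)·(-1.6) + (-1.6)·(-1.6) + (-0.6)·(0.4) + (2.4)·(2.4)) / 4 = 5.2/4 = 1.3
  S[X_2,X_2] = ((0.4)·(0.4) + (-1.6)·(-1.6) + (-1.6)·(-1.6) + (0.4)·(0.4) + (2.4)·(2.4)) / 4 = 11.2/4 = 2.8
  S = [[3.3, 1.3],
 [1.3, 2.8]].

Step 3 — invert S. det(S) = 3.3·2.8 - (1.3)² = 7.55.
  S^{-1} = (1/det) · [[d, -b], [-b, a]] = [[0.3709, -0.1722],
 [-0.1722, 0.4371]].

Step 4 — quadratic form (x̄ - mu_0)^T · S^{-1} · (x̄ - mu_0):
  S^{-1} · (x̄ - mu_0) = (-0.9934, 0.6755),
  (x̄ - mu_0)^T · [...] = (-2.4)·(-0.9934) + (0.6)·(0.6755) = 2.7894.

Step 5 — scale by n: T² = 5 · 2.7894 = 13.947.

T² ≈ 13.947


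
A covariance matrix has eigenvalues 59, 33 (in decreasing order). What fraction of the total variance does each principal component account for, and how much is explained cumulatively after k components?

Step 1 — total variance = trace(Sigma) = Σ λ_i = 59 + 33 = 92.

Step 2 — fraction explained by component i = λ_i / Σ λ:
  PC1: 59/92 = 0.6413
  PC2: 33/92 = 0.3587

Step 3 — cumulative fraction after k components = (λ_1 + ... + λ_k) / Σ λ:
  k = 1: 59/92 = 0.6413
  k = 2: (59 + 33)/92 = 92/92 = 1

Summary (fraction, with percent):

explained: PC1 0.6413 (64.13%), PC2 0.3587 (35.87%);  cumulative: 0.6413, 1


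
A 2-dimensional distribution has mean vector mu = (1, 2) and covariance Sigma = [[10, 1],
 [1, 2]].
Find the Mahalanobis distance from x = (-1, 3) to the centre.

Step 1 — centre the observation: (x - mu) = (-2, 1).

Step 2 — invert Sigma. det(Sigma) = 10·2 - (1)² = 19.
  Sigma^{-1} = (1/det) · [[d, -b], [-b, a]] = [[0.1053, -0.0526],
 [-0.0526, 0.5263]].

Step 3 — form the quadratic (x - mu)^T · Sigma^{-1} · (x - mu):
  Sigma^{-1} · (x - mu) = (-0.2632, 0.6316).
  (x - mu)^T · [Sigma^{-1} · (x - mu)] = (-2)·(-0.2632) + (1)·(0.6316) = 1.1579.

Step 4 — take square root: d = √(1.1579) ≈ 1.0761.

d(x, mu) = √(1.1579) ≈ 1.0761


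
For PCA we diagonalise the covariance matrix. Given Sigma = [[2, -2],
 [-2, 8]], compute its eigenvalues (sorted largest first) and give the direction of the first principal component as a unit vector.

Step 1 — characteristic polynomial of 2×2 Sigma:
  det(Sigma - λI) = λ² - trace · λ + det = 0.
  trace = 2 + 8 = 10, det = 2·8 - (-2)² = 12.
Step 2 — discriminant:
  Δ = trace² - 4·det = 100 - 48 = 52.
Step 3 — eigenvalues:
  λ = (trace ± √Δ)/2 = (10 ± 7.2111)/2,
  λ_1 = 8.6056,  λ_2 = 1.3944.

Step 4 — unit eigenvector for λ_1: solve (Sigma - λ_1 I)v = 0. First row:
  (2 - 8.6056)·v_x + (-2)·v_y = 0, i.e. (-6.6056)·v_x + (-2)·v_y = 0,
  so v ∝ (b, λ_1 - a) = (-2, 6.6056); multiply by -1 so the first entry is positive: u = (2, -6.6056).
  ||u|| = √((2)² + (-6.6056)²) = √(47.6333) ≈ 6.9017,
  v_1 = u/||u|| ≈ (0.2898, -0.9571) (||v_1|| = 1).

λ_1 = 8.6056,  λ_2 = 1.3944;  v_1 ≈ (0.2898, -0.9571)


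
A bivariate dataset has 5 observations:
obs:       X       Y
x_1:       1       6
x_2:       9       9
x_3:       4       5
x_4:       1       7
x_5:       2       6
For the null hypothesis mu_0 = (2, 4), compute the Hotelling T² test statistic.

Step 1 — sample mean vector:
  mean(X) = (1 + 9 + 4 + 1 + 2) / 5 = 17/5 = 3.4
  mean(Y) = (6 + 9 + 5 + 7 + 6) / 5 = 33/5 = 6.6
  x̄ = (3.4, 6.6),  deviation x̄ - mu_0 = (3.4, 6.6) - (2, 4) = (1.4, 2.6).

Step 2 — sample covariance matrix, S[i,j] = (1/(n-1)) · Σ_k (x_{k,i} - mean_i) · (x_{k,j} - mean_j), divisor n-1 = 4:
  S[X,X] = ((-2.4)·(-2.4) + (5.6)·(5.6) + (0.6)·(0.6) + (-2.4)·(-2.4) + (-1.4)·(-1.4)) / 4 = 45.2/4 = 11.3
  S[X,Y] = ((-2.4)·(-0.6) + (5.6)·(2.4) + (0.6)·(-1.6) + (-2.4)·(0.4) + (-1.4)·(-0.6)) / 4 = 13.8/4 = 3.45
  S[Y,Y] = ((-0.6)·(-0.6) + (2.4)·(2.4) + (-1.6)·(-1.6) + (0.4)·(0.4) + (-0.6)·(-0.6)) / 4 = 9.2/4 = 2.3
  S = [[11.3, 3.45],
 [3.45, 2.3]].

Step 3 — invert S. det(S) = 11.3·2.3 - (3.45)² = 14.0875.
  S^{-1} = (1/det) · [[d, -b], [-b, a]] = [[0.1633, -0.2449],
 [-0.2449, 0.8021]].

Step 4 — quadratic form (x̄ - mu_0)^T · S^{-1} · (x̄ - mu_0):
  S^{-1} · (x̄ - mu_0) = (-0.4082, 1.7427),
  (x̄ - mu_0)^T · [...] = (1.4)·(-0.4082) + (2.6)·(1.7427) = 3.9595.

Step 5 — scale by n: T² = 5 · 3.9595 = 19.7977.

T² ≈ 19.7977


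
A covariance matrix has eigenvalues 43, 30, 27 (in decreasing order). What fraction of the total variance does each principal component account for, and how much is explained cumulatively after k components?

Step 1 — total variance = trace(Sigma) = Σ λ_i = 43 + 30 + 27 = 100.

Step 2 — fraction explained by component i = λ_i / Σ λ:
  PC1: 43/100 = 0.43
  PC2: 30/100 = 0.3
  PC3: 27/100 = 0.27

Step 3 — cumulative fraction after k components = (λ_1 + ... + λ_k) / Σ λ:
  k = 1: 43/100 = 0.43
  k = 2: (43 + 30)/100 = 73/100 = 0.73
  k = 3: (43 + 30 + 27)/100 = 100/100 = 1

Summary (fraction, with percent):

explained: PC1 0.43 (43%), PC2 0.3 (30%), PC3 0.27 (27%);  cumulative: 0.43, 0.73, 1


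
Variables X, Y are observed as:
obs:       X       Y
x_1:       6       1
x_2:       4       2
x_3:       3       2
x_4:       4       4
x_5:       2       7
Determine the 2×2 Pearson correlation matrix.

Step 1 — column means:
  mean(X) = (6 + 4 + 3 + 4 + 2) / 5 = 19/5 = 3.8
  mean(Y) = (1 + 2 + 2 + 4 + 7) / 5 = 16/5 = 3.2

Step 2 — sample variances and covariances s[i,j] = (1/(n-1)) · Σ_k (x_{k,i} - mean_i) · (x_{k,j} - mean_j), with n-1 = 4:
  s[X,X] = ((2.2)·(2.2) + (0.2)·(0.2) + (-0.8)·(-0.8) + (0.2)·(0.2) + (-1.8)·(-1.8)) / 4 = 8.8/4 = 2.2
  s[X,Y] = ((2.2)·(-2.2) + (0.2)·(-1.2) + (-0.8)·(-1.2) + (0.2)·(0.8) + (-1.8)·(3.8)) / 4 = -10.8/4 = -2.7
  s[Y,Y] = ((-2.2)·(-2.2) + (-1.2)·(-1.2) + (-1.2)·(-1.2) + (0.8)·(0.8) + (3.8)·(3.8)) / 4 = 22.8/4 = 5.7
  Sample standard deviations s_i = √(s[i,i]):
  s(X) = √(2.2) = 1.4832
  s(Y) = √(5.7) = 2.3875

Step 3 — r_{ij} = s_{ij} / (s_i · s_j):
  r[X,X] = 1 (diagonal).
  r[X,Y] = -2.7 / (1.4832 · 2.3875) = -2.7 / 3.5412 = -0.7625
  r[Y,Y] = 1 (diagonal).

R is symmetric with unit diagonal. Assembling:

R = [[1, -0.7625],
 [-0.7625, 1]]


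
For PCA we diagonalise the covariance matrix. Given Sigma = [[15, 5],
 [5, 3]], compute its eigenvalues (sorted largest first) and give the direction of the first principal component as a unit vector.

Step 1 — characteristic polynomial of 2×2 Sigma:
  det(Sigma - λI) = λ² - trace · λ + det = 0.
  trace = 15 + 3 = 18, det = 15·3 - (5)² = 20.
Step 2 — discriminant:
  Δ = trace² - 4·det = 324 - 80 = 244.
Step 3 — eigenvalues:
  λ = (trace ± √Δ)/2 = (18 ± 15.6205)/2,
  λ_1 = 16.8102,  λ_2 = 1.1898.

Step 4 — unit eigenvector for λ_1: solve (Sigma - λ_1 I)v = 0. First row:
  (15 - 16.8102)·v_x + (5)·v_y = 0, i.e. (-1.8102)·v_x + (5)·v_y = 0,
  so v ∝ (b, λ_1 - a) = (5, 1.8102) = u.
  ||u|| = √((5)² + (1.8102)²) = √(28.277) ≈ 5.3176,
  v_1 = u/||u|| ≈ (0.9403, 0.3404) (||v_1|| = 1).

λ_1 = 16.8102,  λ_2 = 1.1898;  v_1 ≈ (0.9403, 0.3404)


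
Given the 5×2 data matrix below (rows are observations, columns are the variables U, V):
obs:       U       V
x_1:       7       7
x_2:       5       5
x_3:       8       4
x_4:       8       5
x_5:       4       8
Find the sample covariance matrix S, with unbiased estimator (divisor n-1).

Step 1 — column means:
  mean(U) = (7 + 5 + 8 + 8 + 4) / 5 = 32/5 = 6.4
  mean(V) = (7 + 5 + 4 + 5 + 8) / 5 = 29/5 = 5.8

Step 2 — sample covariance S[i,j] = (1/(n-1)) · Σ_k (x_{k,i} - mean_i) · (x_{k,j} - mean_j), with n-1 = 4.
  S[U,U] = ((0.6)·(0.6) + (-1.4)·(-1.4) + (1.6)·(1.6) + (1.6)·(1.6) + (-2.4)·(-2.4)) / 4 = 13.2/4 = 3.3
  S[U,V] = ((0.6)·(1.2) + (-1.4)·(-0.8) + (1.6)·(-1.8) + (1.6)·(-0.8) + (-2.4)·(2.2)) / 4 = -7.6/4 = -1.9
  S[V,V] = ((1.2)·(1.2) + (-0.8)·(-0.8) + (-1.8)·(-1.8) + (-0.8)·(-0.8) + (2.2)·(2.2)) / 4 = 10.8/4 = 2.7

S is symmetric (S[j,i] = S[i,j]). Assembling:

S = [[3.3, -1.9],
 [-1.9, 2.7]]


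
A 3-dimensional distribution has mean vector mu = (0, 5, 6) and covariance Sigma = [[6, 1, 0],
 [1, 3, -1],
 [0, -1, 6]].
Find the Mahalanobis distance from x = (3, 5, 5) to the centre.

Step 1 — centre the observation: (x - mu) = (3, 0, -1).

Step 2 — invert Sigma (cofactor / det for 3×3, or solve directly):
  Sigma^{-1} = [[0.1771, -0.0625, -0.0104],
 [-0.0625, 0.375, 0.0625],
 [-0.0104, 0.0625, 0.1771]].

Step 3 — form the quadratic (x - mu)^T · Sigma^{-1} · (x - mu):
  Sigma^{-1} · (x - mu) = (0.5417, -0.25, -0.2083).
  (x - mu)^T · [Sigma^{-1} · (x - mu)] = (3)·(0.5417) + (0)·(-0.25) + (-1)·(-0.2083) = 1.8333.

Step 4 — take square root: d = √(1.8333) ≈ 1.354.

d(x, mu) = √(1.8333) ≈ 1.354


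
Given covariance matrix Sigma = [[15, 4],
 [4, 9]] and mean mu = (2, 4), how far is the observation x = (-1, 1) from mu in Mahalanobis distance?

Step 1 — centre the observation: (x - mu) = (-3, -3).

Step 2 — invert Sigma. det(Sigma) = 15·9 - (4)² = 119.
  Sigma^{-1} = (1/det) · [[d, -b], [-b, a]] = [[0.0756, -0.0336],
 [-0.0336, 0.1261]].

Step 3 — form the quadratic (x - mu)^T · Sigma^{-1} · (x - mu):
  Sigma^{-1} · (x - mu) = (-0.1261, -0.2773).
  (x - mu)^T · [Sigma^{-1} · (x - mu)] = (-3)·(-0.1261) + (-3)·(-0.2773) = 1.2101.

Step 4 — take square root: d = √(1.2101) ≈ 1.1.

d(x, mu) = √(1.2101) ≈ 1.1


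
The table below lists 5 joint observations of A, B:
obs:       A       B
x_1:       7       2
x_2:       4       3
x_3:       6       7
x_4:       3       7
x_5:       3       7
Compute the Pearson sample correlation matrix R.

Step 1 — column means:
  mean(A) = (7 + 4 + 6 + 3 + 3) / 5 = 23/5 = 4.6
  mean(B) = (2 + 3 + 7 + 7 + 7) / 5 = 26/5 = 5.2

Step 2 — sample variances and covariances s[i,j] = (1/(n-1)) · Σ_k (x_{k,i} - mean_i) · (x_{k,j} - mean_j), with n-1 = 4:
  s[A,A] = ((2.4)·(2.4) + (-0.6)·(-0.6) + (1.4)·(1.4) + (-1.6)·(-1.6) + (-1.6)·(-1.6)) / 4 = 13.2/4 = 3.3
  s[A,B] = ((2.4)·(-3.2) + (-0.6)·(-2.2) + (1.4)·(1.8) + (-1.6)·(1.8) + (-1.6)·(1.8)) / 4 = -9.6/4 = -2.4
  s[B,B] = ((-3.2)·(-3.2) + (-2.2)·(-2.2) + (1.8)·(1.8) + (1.8)·(1.8) + (1.8)·(1.8)) / 4 = 24.8/4 = 6.2
  Sample standard deviations s_i = √(s[i,i]):
  s(A) = √(3.3) = 1.8166
  s(B) = √(6.2) = 2.49

Step 3 — r_{ij} = s_{ij} / (s_i · s_j):
  r[A,A] = 1 (diagonal).
  r[A,B] = -2.4 / (1.8166 · 2.49) = -2.4 / 4.5233 = -0.5306
  r[B,B] = 1 (diagonal).

R is symmetric with unit diagonal. Assembling:

R = [[1, -0.5306],
 [-0.5306, 1]]


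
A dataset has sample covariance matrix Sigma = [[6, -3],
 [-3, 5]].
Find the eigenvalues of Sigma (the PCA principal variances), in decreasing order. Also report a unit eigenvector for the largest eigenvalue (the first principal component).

Step 1 — characteristic polynomial of 2×2 Sigma:
  det(Sigma - λI) = λ² - trace · λ + det = 0.
  trace = 6 + 5 = 11, det = 6·5 - (-3)² = 21.
Step 2 — discriminant:
  Δ = trace² - 4·det = 121 - 84 = 37.
Step 3 — eigenvalues:
  λ = (trace ± √Δ)/2 = (11 ± 6.0828)/2,
  λ_1 = 8.5414,  λ_2 = 2.4586.

Step 4 — unit eigenvector for λ_1: solve (Sigma - λ_1 I)v = 0. First row:
  (6 - 8.5414)·v_x + (-3)·v_y = 0, i.e. (-2.5414)·v_x + (-3)·v_y = 0,
  so v ∝ (b, λ_1 - a) = (-3, 2.5414); multiply by -1 so the first entry is positive: u = (3, -2.5414).
  ||u|| = √((3)² + (-2.5414)²) = √(15.4586) ≈ 3.9317,
  v_1 = u/||u|| ≈ (0.763, -0.6464) (||v_1|| = 1).

λ_1 = 8.5414,  λ_2 = 2.4586;  v_1 ≈ (0.763, -0.6464)


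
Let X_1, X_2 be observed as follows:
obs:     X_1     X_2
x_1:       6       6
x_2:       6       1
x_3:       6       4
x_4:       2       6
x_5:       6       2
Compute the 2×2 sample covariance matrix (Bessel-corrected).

Step 1 — column means:
  mean(X_1) = (6 + 6 + 6 + 2 + 6) / 5 = 26/5 = 5.2
  mean(X_2) = (6 + 1 + 4 + 6 + 2) / 5 = 19/5 = 3.8

Step 2 — sample covariance S[i,j] = (1/(n-1)) · Σ_k (x_{k,i} - mean_i) · (x_{k,j} - mean_j), with n-1 = 4.
  S[X_1,X_1] = ((0.8)·(0.8) + (0.8)·(0.8) + (0.8)·(0.8) + (-3.2)·(-3.2) + (0.8)·(0.8)) / 4 = 12.8/4 = 3.2
  S[X_1,X_2] = ((0.8)·(2.2) + (0.8)·(-2.8) + (0.8)·(0.2) + (-3.2)·(2.2) + (0.8)·(-1.8)) / 4 = -8.8/4 = -2.2
  S[X_2,X_2] = ((2.2)·(2.2) + (-2.8)·(-2.8) + (0.2)·(0.2) + (2.2)·(2.2) + (-1.8)·(-1.8)) / 4 = 20.8/4 = 5.2

S is symmetric (S[j,i] = S[i,j]). Assembling:

S = [[3.2, -2.2],
 [-2.2, 5.2]]


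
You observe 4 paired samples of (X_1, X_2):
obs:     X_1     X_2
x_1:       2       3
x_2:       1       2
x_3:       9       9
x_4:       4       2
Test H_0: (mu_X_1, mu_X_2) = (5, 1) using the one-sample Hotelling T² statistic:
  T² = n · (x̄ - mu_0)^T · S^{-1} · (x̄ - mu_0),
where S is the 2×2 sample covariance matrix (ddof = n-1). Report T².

Step 1 — sample mean vector:
  mean(X_1) = (2 + 1 + 9 + 4) / 4 = 16/4 = 4
  mean(X_2) = (3 + 2 + 9 + 2) / 4 = 16/4 = 4
  x̄ = (4, 4),  deviation x̄ - mu_0 = (4, 4) - (5, 1) = (-1, 3).

Step 2 — sample covariance matrix, S[i,j] = (1/(n-1)) · Σ_k (x_{k,i} - mean_i) · (x_{k,j} - mean_j), divisor n-1 = 3:
  S[X_1,X_1] = ((-2)·(-2) + (-3)·(-3) + (5)·(5) + (0)·(0)) / 3 = 38/3 = 12.6667
  S[X_1,X_2] = ((-2)·(-1) + (-3)·(-2) + (5)·(5) + (0)·(-2)) / 3 = 33/3 = 11
  S[X_2,X_2] = ((-1)·(-1) + (-2)·(-2) + (5)·(5) + (-2)·(-2)) / 3 = 34/3 = 11.3333
  S = [[12.6667, 11],
 [11, 11.3333]].

Step 3 — invert S. det(S) = 12.6667·11.3333 - (11)² = 22.5556.
  S^{-1} = (1/det) · [[d, -b], [-b, a]] = [[0.5025, -0.4877],
 [-0.4877, 0.5616]].

Step 4 — quadratic form (x̄ - mu_0)^T · S^{-1} · (x̄ - mu_0):
  S^{-1} · (x̄ - mu_0) = (-1.9655, 2.1724),
  (x̄ - mu_0)^T · [...] = (-1)·(-1.9655) + (3)·(2.1724) = 8.4828.

Step 5 — scale by n: T² = 4 · 8.4828 = 33.931.

T² ≈ 33.931


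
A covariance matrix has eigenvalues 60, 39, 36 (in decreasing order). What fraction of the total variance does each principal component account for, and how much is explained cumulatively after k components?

Step 1 — total variance = trace(Sigma) = Σ λ_i = 60 + 39 + 36 = 135.

Step 2 — fraction explained by component i = λ_i / Σ λ:
  PC1: 60/135 = 0.4444
  PC2: 39/135 = 0.2889
  PC3: 36/135 = 0.2667

Step 3 — cumulative fraction after k components = (λ_1 + ... + λ_k) / Σ λ:
  k = 1: 60/135 = 0.4444
  k = 2: (60 + 39)/135 = 99/135 = 0.7333
  k = 3: (60 + 39 + 36)/135 = 135/135 = 1

Summary (fraction, with percent):

explained: PC1 0.4444 (44.44%), PC2 0.2889 (28.89%), PC3 0.2667 (26.67%);  cumulative: 0.4444, 0.7333, 1


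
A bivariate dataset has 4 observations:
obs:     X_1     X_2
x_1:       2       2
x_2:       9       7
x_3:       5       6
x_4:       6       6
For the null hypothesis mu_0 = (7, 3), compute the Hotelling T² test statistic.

Step 1 — sample mean vector:
  mean(X_1) = (2 + 9 + 5 + 6) / 4 = 22/4 = 5.5
  mean(X_2) = (2 + 7 + 6 + 6) / 4 = 21/4 = 5.25
  x̄ = (5.5, 5.25),  deviation x̄ - mu_0 = (5.5, 5.25) - (7, 3) = (-1.5, 2.25).

Step 2 — sample covariance matrix, S[i,j] = (1/(n-1)) · Σ_k (x_{k,i} - mean_i) · (x_{k,j} - mean_j), divisor n-1 = 3:
  S[X_1,X_1] = ((-3.5)·(-3.5) + (3.5)·(3.5) + (-0.5)·(-0.5) + (0.5)·(0.5)) / 3 = 25/3 = 8.3333
  S[X_1,X_2] = ((-3.5)·(-3.25) + (3.5)·(1.75) + (-0.5)·(0.75) + (0.5)·(0.75)) / 3 = 17.5/3 = 5.8333
  S[X_2,X_2] = ((-3.25)·(-3.25) + (1.75)·(1.75) + (0.75)·(0.75) + (0.75)·(0.75)) / 3 = 14.75/3 = 4.9167
  S = [[8.3333, 5.8333],
 [5.8333, 4.9167]].

Step 3 — invert S. det(S) = 8.3333·4.9167 - (5.8333)² = 6.9444.
  S^{-1} = (1/det) · [[d, -b], [-b, a]] = [[0.708, -0.84],
 [-0.84, 1.2]].

Step 4 — quadratic form (x̄ - mu_0)^T · S^{-1} · (x̄ - mu_0):
  S^{-1} · (x̄ - mu_0) = (-2.952, 3.96),
  (x̄ - mu_0)^T · [...] = (-1.5)·(-2.952) + (2.25)·(3.96) = 13.338.

Step 5 — scale by n: T² = 4 · 13.338 = 53.352.

T² ≈ 53.352


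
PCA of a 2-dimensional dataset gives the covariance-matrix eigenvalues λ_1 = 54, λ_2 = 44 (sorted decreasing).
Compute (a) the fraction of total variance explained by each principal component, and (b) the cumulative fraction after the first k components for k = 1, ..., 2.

Step 1 — total variance = trace(Sigma) = Σ λ_i = 54 + 44 = 98.

Step 2 — fraction explained by component i = λ_i / Σ λ:
  PC1: 54/98 = 0.551
  PC2: 44/98 = 0.449

Step 3 — cumulative fraction after k components = (λ_1 + ... + λ_k) / Σ λ:
  k = 1: 54/98 = 0.551
  k = 2: (54 + 44)/98 = 98/98 = 1

Summary (fraction, with percent):

explained: PC1 0.551 (55.1%), PC2 0.449 (44.9%);  cumulative: 0.551, 1


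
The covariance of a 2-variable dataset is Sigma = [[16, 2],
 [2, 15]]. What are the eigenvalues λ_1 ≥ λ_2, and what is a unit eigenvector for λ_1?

Step 1 — characteristic polynomial of 2×2 Sigma:
  det(Sigma - λI) = λ² - trace · λ + det = 0.
  trace = 16 + 15 = 31, det = 16·15 - (2)² = 236.
Step 2 — discriminant:
  Δ = trace² - 4·det = 961 - 944 = 17.
Step 3 — eigenvalues:
  λ = (trace ± √Δ)/2 = (31 ± 4.1231)/2,
  λ_1 = 17.5616,  λ_2 = 13.4384.

Step 4 — unit eigenvector for λ_1: solve (Sigma - λ_1 I)v = 0. First row:
  (16 - 17.5616)·v_x + (2)·v_y = 0, i.e. (-1.5616)·v_x + (2)·v_y = 0,
  so v ∝ (b, λ_1 - a) = (2, 1.5616) = u.
  ||u|| = √((2)² + (1.5616)²) = √(6.4384) ≈ 2.5374,
  v_1 = u/||u|| ≈ (0.7882, 0.6154) (||v_1|| = 1).

λ_1 = 17.5616,  λ_2 = 13.4384;  v_1 ≈ (0.7882, 0.6154)


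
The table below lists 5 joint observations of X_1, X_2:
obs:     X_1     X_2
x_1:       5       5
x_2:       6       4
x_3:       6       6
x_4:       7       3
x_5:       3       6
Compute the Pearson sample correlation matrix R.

Step 1 — column means:
  mean(X_1) = (5 + 6 + 6 + 7 + 3) / 5 = 27/5 = 5.4
  mean(X_2) = (5 + 4 + 6 + 3 + 6) / 5 = 24/5 = 4.8

Step 2 — sample variances and covariances s[i,j] = (1/(n-1)) · Σ_k (x_{k,i} - mean_i) · (x_{k,j} - mean_j), with n-1 = 4:
  s[X_1,X_1] = ((-0.4)·(-0.4) + (0.6)·(0.6) + (0.6)·(0.6) + (1.6)·(1.6) + (-2.4)·(-2.4)) / 4 = 9.2/4 = 2.3
  s[X_1,X_2] = ((-0.4)·(0.2) + (0.6)·(-0.8) + (0.6)·(1.2) + (1.6)·(-1.8) + (-2.4)·(1.2)) / 4 = -5.6/4 = -1.4
  s[X_2,X_2] = ((0.2)·(0.2) + (-0.8)·(-0.8) + (1.2)·(1.2) + (-1.8)·(-1.8) + (1.2)·(1.2)) / 4 = 6.8/4 = 1.7
  Sample standard deviations s_i = √(s[i,i]):
  s(X_1) = √(2.3) = 1.5166
  s(X_2) = √(1.7) = 1.3038

Step 3 — r_{ij} = s_{ij} / (s_i · s_j):
  r[X_1,X_1] = 1 (diagonal).
  r[X_1,X_2] = -1.4 / (1.5166 · 1.3038) = -1.4 / 1.9774 = -0.708
  r[X_2,X_2] = 1 (diagonal).

R is symmetric with unit diagonal. Assembling:

R = [[1, -0.708],
 [-0.708, 1]]


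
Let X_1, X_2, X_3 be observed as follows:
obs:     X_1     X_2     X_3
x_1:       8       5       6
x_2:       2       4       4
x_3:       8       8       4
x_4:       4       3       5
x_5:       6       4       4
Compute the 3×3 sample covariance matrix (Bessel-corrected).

Step 1 — column means:
  mean(X_1) = (8 + 2 + 8 + 4 + 6) / 5 = 28/5 = 5.6
  mean(X_2) = (5 + 4 + 8 + 3 + 4) / 5 = 24/5 = 4.8
  mean(X_3) = (6 + 4 + 4 + 5 + 4) / 5 = 23/5 = 4.6

Step 2 — sample covariance S[i,j] = (1/(n-1)) · Σ_k (x_{k,i} - mean_i) · (x_{k,j} - mean_j), with n-1 = 4.
  S[X_1,X_1] = ((2.4)·(2.4) + (-3.6)·(-3.6) + (2.4)·(2.4) + (-1.6)·(-1.6) + (0.4)·(0.4)) / 4 = 27.2/4 = 6.8
  S[X_1,X_2] = ((2.4)·(0.2) + (-3.6)·(-0.8) + (2.4)·(3.2) + (-1.6)·(-1.8) + (0.4)·(-0.8)) / 4 = 13.6/4 = 3.4
  S[X_1,X_3] = ((2.4)·(1.4) + (-3.6)·(-0.6) + (2.4)·(-0.6) + (-1.6)·(0.4) + (0.4)·(-0.6)) / 4 = 3.2/4 = 0.8
  S[X_2,X_2] = ((0.2)·(0.2) + (-0.8)·(-0.8) + (3.2)·(3.2) + (-1.8)·(-1.8) + (-0.8)·(-0.8)) / 4 = 14.8/4 = 3.7
  S[X_2,X_3] = ((0.2)·(1.4) + (-0.8)·(-0.6) + (3.2)·(-0.6) + (-1.8)·(0.4) + (-0.8)·(-0.6)) / 4 = -1.4/4 = -0.35
  S[X_3,X_3] = ((1.4)·(1.4) + (-0.6)·(-0.6) + (-0.6)·(-0.6) + (0.4)·(0.4) + (-0.6)·(-0.6)) / 4 = 3.2/4 = 0.8

S is symmetric (S[j,i] = S[i,j]). Assembling:

S = [[6.8, 3.4, 0.8],
 [3.4, 3.7, -0.35],
 [0.8, -0.35, 0.8]]


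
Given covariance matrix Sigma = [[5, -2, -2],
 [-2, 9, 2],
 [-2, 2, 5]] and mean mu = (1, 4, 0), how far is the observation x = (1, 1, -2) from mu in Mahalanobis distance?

Step 1 — centre the observation: (x - mu) = (0, -3, -2).

Step 2 — invert Sigma (cofactor / det for 3×3, or solve directly):
  Sigma^{-1} = [[0.2485, 0.0364, 0.0848],
 [0.0364, 0.1273, -0.0364],
 [0.0848, -0.0364, 0.2485]].

Step 3 — form the quadratic (x - mu)^T · Sigma^{-1} · (x - mu):
  Sigma^{-1} · (x - mu) = (-0.2788, -0.3091, -0.3879).
  (x - mu)^T · [Sigma^{-1} · (x - mu)] = (0)·(-0.2788) + (-3)·(-0.3091) + (-2)·(-0.3879) = 1.703.

Step 4 — take square root: d = √(1.703) ≈ 1.305.

d(x, mu) = √(1.703) ≈ 1.305


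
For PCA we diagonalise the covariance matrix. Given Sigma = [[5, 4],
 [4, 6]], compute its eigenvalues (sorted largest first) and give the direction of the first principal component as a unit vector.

Step 1 — characteristic polynomial of 2×2 Sigma:
  det(Sigma - λI) = λ² - trace · λ + det = 0.
  trace = 5 + 6 = 11, det = 5·6 - (4)² = 14.
Step 2 — discriminant:
  Δ = trace² - 4·det = 121 - 56 = 65.
Step 3 — eigenvalues:
  λ = (trace ± √Δ)/2 = (11 ± 8.0623)/2,
  λ_1 = 9.5311,  λ_2 = 1.4689.

Step 4 — unit eigenvector for λ_1: solve (Sigma - λ_1 I)v = 0. First row:
  (5 - 9.5311)·v_x + (4)·v_y = 0, i.e. (-4.5311)·v_x + (4)·v_y = 0,
  so v ∝ (b, λ_1 - a) = (4, 4.5311) = u.
  ||u|| = √((4)² + (4.5311)²) = √(36.5311) ≈ 6.0441,
  v_1 = u/||u|| ≈ (0.6618, 0.7497) (||v_1|| = 1).

λ_1 = 9.5311,  λ_2 = 1.4689;  v_1 ≈ (0.6618, 0.7497)


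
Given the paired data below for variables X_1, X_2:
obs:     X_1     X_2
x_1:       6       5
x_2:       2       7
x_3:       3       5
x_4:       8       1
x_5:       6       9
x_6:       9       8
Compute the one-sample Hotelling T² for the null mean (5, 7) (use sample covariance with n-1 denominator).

Step 1 — sample mean vector:
  mean(X_1) = (6 + 2 + 3 + 8 + 6 + 9) / 6 = 34/6 = 5.6667
  mean(X_2) = (5 + 7 + 5 + 1 + 9 + 8) / 6 = 35/6 = 5.8333
  x̄ = (5.6667, 5.8333),  deviation x̄ - mu_0 = (5.6667, 5.8333) - (5, 7) = (0.6667, -1.1667).

Step 2 — sample covariance matrix, S[i,j] = (1/(n-1)) · Σ_k (x_{k,i} - mean_i) · (x_{k,j} - mean_j), divisor n-1 = 5:
  S[X_1,X_1] = ((0.3333)·(0.3333) + (-3.6667)·(-3.6667) + (-2.6667)·(-2.6667) + (2.3333)·(2.3333) + (0.3333)·(0.3333) + (3.3333)·(3.3333)) / 5 = 37.3333/5 = 7.4667
  S[X_1,X_2] = ((0.3333)·(-0.8333) + (-3.6667)·(1.1667) + (-2.6667)·(-0.8333) + (2.3333)·(-4.8333) + (0.3333)·(3.1667) + (3.3333)·(2.1667)) / 5 = -5.3333/5 = -1.0667
  S[X_2,X_2] = ((-0.8333)·(-0.8333) + (1.1667)·(1.1667) + (-0.8333)·(-0.8333) + (-4.8333)·(-4.8333) + (3.1667)·(3.1667) + (2.1667)·(2.1667)) / 5 = 40.8333/5 = 8.1667
  S = [[7.4667, -1.0667],
 [-1.0667, 8.1667]].

Step 3 — invert S. det(S) = 7.4667·8.1667 - (-1.0667)² = 59.84.
  S^{-1} = (1/det) · [[d, -b], [-b, a]] = [[0.1365, 0.0178],
 [0.0178, 0.1248]].

Step 4 — quadratic form (x̄ - mu_0)^T · S^{-1} · (x̄ - mu_0):
  S^{-1} · (x̄ - mu_0) = (0.0702, -0.1337),
  (x̄ - mu_0)^T · [...] = (0.6667)·(0.0702) + (-1.1667)·(-0.1337) = 0.2028.

Step 5 — scale by n: T² = 6 · 0.2028 = 1.2166.

T² ≈ 1.2166


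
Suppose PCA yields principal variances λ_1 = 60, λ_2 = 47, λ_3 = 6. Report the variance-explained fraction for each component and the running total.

Step 1 — total variance = trace(Sigma) = Σ λ_i = 60 + 47 + 6 = 113.

Step 2 — fraction explained by component i = λ_i / Σ λ:
  PC1: 60/113 = 0.531
  PC2: 47/113 = 0.4159
  PC3: 6/113 = 0.0531

Step 3 — cumulative fraction after k components = (λ_1 + ... + λ_k) / Σ λ:
  k = 1: 60/113 = 0.531
  k = 2: (60 + 47)/113 = 107/113 = 0.9469
  k = 3: (60 + 47 + 6)/113 = 113/113 = 1

Summary (fraction, with percent):

explained: PC1 0.531 (53.1%), PC2 0.4159 (41.59%), PC3 0.0531 (5.31%);  cumulative: 0.531, 0.9469, 1


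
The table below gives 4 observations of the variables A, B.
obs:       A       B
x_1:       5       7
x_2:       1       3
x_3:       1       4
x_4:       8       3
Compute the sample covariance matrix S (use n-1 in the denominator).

Step 1 — column means:
  mean(A) = (5 + 1 + 1 + 8) / 4 = 15/4 = 3.75
  mean(B) = (7 + 3 + 4 + 3) / 4 = 17/4 = 4.25

Step 2 — sample covariance S[i,j] = (1/(n-1)) · Σ_k (x_{k,i} - mean_i) · (x_{k,j} - mean_j), with n-1 = 3.
  S[A,A] = ((1.25)·(1.25) + (-2.75)·(-2.75) + (-2.75)·(-2.75) + (4.25)·(4.25)) / 3 = 34.75/3 = 11.5833
  S[A,B] = ((1.25)·(2.75) + (-2.75)·(-1.25) + (-2.75)·(-0.25) + (4.25)·(-1.25)) / 3 = 2.25/3 = 0.75
  S[B,B] = ((2.75)·(2.75) + (-1.25)·(-1.25) + (-0.25)·(-0.25) + (-1.25)·(-1.25)) / 3 = 10.75/3 = 3.5833

S is symmetric (S[j,i] = S[i,j]). Assembling:

S = [[11.5833, 0.75],
 [0.75, 3.5833]]


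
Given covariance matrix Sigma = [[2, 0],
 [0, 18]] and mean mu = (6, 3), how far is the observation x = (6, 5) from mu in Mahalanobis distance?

Step 1 — centre the observation: (x - mu) = (0, 2).

Step 2 — invert Sigma. det(Sigma) = 2·18 - (0)² = 36.
  Sigma^{-1} = (1/det) · [[d, -b], [-b, a]] = [[0.5, 0],
 [0, 0.0556]].

Step 3 — form the quadratic (x - mu)^T · Sigma^{-1} · (x - mu):
  Sigma^{-1} · (x - mu) = (0, 0.1111).
  (x - mu)^T · [Sigma^{-1} · (x - mu)] = (0)·(0) + (2)·(0.1111) = 0.2222.

Step 4 — take square root: d = √(0.2222) ≈ 0.4714.

d(x, mu) = √(0.2222) ≈ 0.4714


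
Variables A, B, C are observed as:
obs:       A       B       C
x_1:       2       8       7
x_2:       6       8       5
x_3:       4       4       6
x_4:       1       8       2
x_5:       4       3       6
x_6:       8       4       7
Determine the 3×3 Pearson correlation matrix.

Step 1 — column means:
  mean(A) = (2 + 6 + 4 + 1 + 4 + 8) / 6 = 25/6 = 4.1667
  mean(B) = (8 + 8 + 4 + 8 + 3 + 4) / 6 = 35/6 = 5.8333
  mean(C) = (7 + 5 + 6 + 2 + 6 + 7) / 6 = 33/6 = 5.5

Step 2 — sample variances and covariances s[i,j] = (1/(n-1)) · Σ_k (x_{k,i} - mean_i) · (x_{k,j} - mean_j), with n-1 = 5:
  s[A,A] = ((-2.1667)·(-2.1667) + (1.8333)·(1.8333) + (-0.1667)·(-0.1667) + (-3.1667)·(-3.1667) + (-0.1667)·(-0.1667) + (3.8333)·(3.8333)) / 5 = 32.8333/5 = 6.5667
  s[A,B] = ((-2.1667)·(2.1667) + (1.8333)·(2.1667) + (-0.1667)·(-1.8333) + (-3.1667)·(2.1667) + (-0.1667)·(-2.8333) + (3.8333)·(-1.8333)) / 5 = -13.8333/5 = -2.7667
  s[A,C] = ((-2.1667)·(1.5) + (1.8333)·(-0.5) + (-0.1667)·(0.5) + (-3.1667)·(-3.5) + (-0.1667)·(0.5) + (3.8333)·(1.5)) / 5 = 12.5/5 = 2.5
  s[B,B] = ((2.1667)·(2.1667) + (2.1667)·(2.1667) + (-1.8333)·(-1.8333) + (2.1667)·(2.1667) + (-2.8333)·(-2.8333) + (-1.8333)·(-1.8333)) / 5 = 28.8333/5 = 5.7667
  s[B,C] = ((2.1667)·(1.5) + (2.1667)·(-0.5) + (-1.8333)·(0.5) + (2.1667)·(-3.5) + (-2.8333)·(0.5) + (-1.8333)·(1.5)) / 5 = -10.5/5 = -2.1
  s[C,C] = ((1.5)·(1.5) + (-0.5)·(-0.5) + (0.5)·(0.5) + (-3.5)·(-3.5) + (0.5)·(0.5) + (1.5)·(1.5)) / 5 = 17.5/5 = 3.5
  Sample standard deviations s_i = √(s[i,i]):
  s(A) = √(6.5667) = 2.5626
  s(B) = √(5.7667) = 2.4014
  s(C) = √(3.5) = 1.8708

Step 3 — r_{ij} = s_{ij} / (s_i · s_j):
  r[A,A] = 1 (diagonal).
  r[A,B] = -2.7667 / (2.5626 · 2.4014) = -2.7667 / 6.1537 = -0.4496
  r[A,C] = 2.5 / (2.5626 · 1.8708) = 2.5 / 4.7941 = 0.5215
  r[B,B] = 1 (diagonal).
  r[B,C] = -2.1 / (2.4014 · 1.8708) = -2.1 / 4.4926 = -0.4674
  r[C,C] = 1 (diagonal).

R is symmetric with unit diagonal. Assembling:

R = [[1, -0.4496, 0.5215],
 [-0.4496, 1, -0.4674],
 [0.5215, -0.4674, 1]]


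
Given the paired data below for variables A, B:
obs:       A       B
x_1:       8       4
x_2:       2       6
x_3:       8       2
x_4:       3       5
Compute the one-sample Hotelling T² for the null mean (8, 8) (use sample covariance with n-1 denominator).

Step 1 — sample mean vector:
  mean(A) = (8 + 2 + 8 + 3) / 4 = 21/4 = 5.25
  mean(B) = (4 + 6 + 2 + 5) / 4 = 17/4 = 4.25
  x̄ = (5.25, 4.25),  deviation x̄ - mu_0 = (5.25, 4.25) - (8, 8) = (-2.75, -3.75).

Step 2 — sample covariance matrix, S[i,j] = (1/(n-1)) · Σ_k (x_{k,i} - mean_i) · (x_{k,j} - mean_j), divisor n-1 = 3:
  S[A,A] = ((2.75)·(2.75) + (-3.25)·(-3.25) + (2.75)·(2.75) + (-2.25)·(-2.25)) / 3 = 30.75/3 = 10.25
  S[A,B] = ((2.75)·(-0.25) + (-3.25)·(1.75) + (2.75)·(-2.25) + (-2.25)·(0.75)) / 3 = -14.25/3 = -4.75
  S[B,B] = ((-0.25)·(-0.25) + (1.75)·(1.75) + (-2.25)·(-2.25) + (0.75)·(0.75)) / 3 = 8.75/3 = 2.9167
  S = [[10.25, -4.75],
 [-4.75, 2.9167]].

Step 3 — invert S. det(S) = 10.25·2.9167 - (-4.75)² = 7.3333.
  S^{-1} = (1/det) · [[d, -b], [-b, a]] = [[0.3977, 0.6477],
 [0.6477, 1.3977]].

Step 4 — quadratic form (x̄ - mu_0)^T · S^{-1} · (x̄ - mu_0):
  S^{-1} · (x̄ - mu_0) = (-3.5227, -7.0227),
  (x̄ - mu_0)^T · [...] = (-2.75)·(-3.5227) + (-3.75)·(-7.0227) = 36.0227.

Step 5 — scale by n: T² = 4 · 36.0227 = 144.0909.

T² ≈ 144.0909


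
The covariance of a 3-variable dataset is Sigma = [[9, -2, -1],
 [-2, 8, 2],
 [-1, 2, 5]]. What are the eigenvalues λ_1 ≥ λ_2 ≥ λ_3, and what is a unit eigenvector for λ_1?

Step 1 — characteristic polynomial p(λ) = det(λI - Sigma) = λ³ - tr·λ² + c_1·λ - det, where tr = trace, c_1 = sum of the principal 2×2 minors, det = det(Sigma):
  tr = 9 + 8 + 5 = 22,
  c_1 = (9·8 - (-2)²) + (9·5 - (-1)²) + (8·5 - (2)²) = 68 + 44 + 36 = 148,
  det = 9·(8·5 - (2)²) - (-2)·((-2)·5 - (2)·(-1)) + (-1)·((-2)·(2) - 8·(-1)) = 9·(36) - (-2)·(-8) + (-1)·(4) = 304.
  So p(λ) = λ³ - 22λ² + 148λ - 304.
Step 2 — look for an integer root (rational root theorem: any rational root is an integer divisor of 304). Testing λ = 4:
  p(4) = 64 - 352 + 592 - 304 = 0  ✓
  Dividing out (λ - 4): p(λ) = (λ - 4)(λ² - 18λ + 76).
Step 3 — remaining eigenvalues from the quadratic λ² - 18λ + 76 = 0:
  Δ = 18² - 4·76 = 324 - 304 = 20,  λ = (18 ± √20)/2 = (18 ± 4.4721)/2 ≈ 11.2361 or 6.7639.
  Sorted: λ_1 = 11.2361,  λ_2 = 6.7639,  λ_3 = 4  (check: sum = 22 = tr ✓).

Step 4 — unit eigenvector for λ_1 ≈ 11.2361: v spans the null space of (Sigma - λ_1 I), whose rows are
  r_1 = (-2.2361, -2, -1),  r_2 = (-2, -3.2361, 2),  r_3 = (-1, 2, -6.2361).
  v is orthogonal to every row, so take v ∝ r_1 × r_2 = ((-2)·(2) - (-1)·(-3.2361), (-1)·(-2) - (-2.2361)·(2), (-2.2361)·(-3.2361) - (-2)·(-2)) ≈ (-7.2361, 6.4721, 3.2361).
  Rescale (multiply by -1 so the first nonzero entry is positive): u = (7.2361, -6.4721, -3.2361).
  ||u|| = √((7.2361)² + (-6.4721)² + (-3.2361)²) = √(104.7214) ≈ 10.2333,  v_1 = u/||u|| ≈ (0.7071, -0.6325, -0.3162) (||v_1|| = 1).

λ_1 = 11.2361,  λ_2 = 6.7639,  λ_3 = 4;  v_1 ≈ (0.7071, -0.6325, -0.3162)


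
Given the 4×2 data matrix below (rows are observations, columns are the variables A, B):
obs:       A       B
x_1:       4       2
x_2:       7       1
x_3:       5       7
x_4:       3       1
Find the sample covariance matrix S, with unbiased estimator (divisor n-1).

Step 1 — column means:
  mean(A) = (4 + 7 + 5 + 3) / 4 = 19/4 = 4.75
  mean(B) = (2 + 1 + 7 + 1) / 4 = 11/4 = 2.75

Step 2 — sample covariance S[i,j] = (1/(n-1)) · Σ_k (x_{k,i} - mean_i) · (x_{k,j} - mean_j), with n-1 = 3.
  S[A,A] = ((-0.75)·(-0.75) + (2.25)·(2.25) + (0.25)·(0.25) + (-1.75)·(-1.75)) / 3 = 8.75/3 = 2.9167
  S[A,B] = ((-0.75)·(-0.75) + (2.25)·(-1.75) + (0.25)·(4.25) + (-1.75)·(-1.75)) / 3 = 0.75/3 = 0.25
  S[B,B] = ((-0.75)·(-0.75) + (-1.75)·(-1.75) + (4.25)·(4.25) + (-1.75)·(-1.75)) / 3 = 24.75/3 = 8.25

S is symmetric (S[j,i] = S[i,j]). Assembling:

S = [[2.9167, 0.25],
 [0.25, 8.25]]


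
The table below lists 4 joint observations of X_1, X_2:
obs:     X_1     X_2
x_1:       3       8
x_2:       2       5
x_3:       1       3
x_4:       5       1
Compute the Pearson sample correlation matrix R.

Step 1 — column means:
  mean(X_1) = (3 + 2 + 1 + 5) / 4 = 11/4 = 2.75
  mean(X_2) = (8 + 5 + 3 + 1) / 4 = 17/4 = 4.25

Step 2 — sample variances and covariances s[i,j] = (1/(n-1)) · Σ_k (x_{k,i} - mean_i) · (x_{k,j} - mean_j), with n-1 = 3:
  s[X_1,X_1] = ((0.25)·(0.25) + (-0.75)·(-0.75) + (-1.75)·(-1.75) + (2.25)·(2.25)) / 3 = 8.75/3 = 2.9167
  s[X_1,X_2] = ((0.25)·(3.75) + (-0.75)·(0.75) + (-1.75)·(-1.25) + (2.25)·(-3.25)) / 3 = -4.75/3 = -1.5833
  s[X_2,X_2] = ((3.75)·(3.75) + (0.75)·(0.75) + (-1.25)·(-1.25) + (-3.25)·(-3.25)) / 3 = 26.75/3 = 8.9167
  Sample standard deviations s_i = √(s[i,i]):
  s(X_1) = √(2.9167) = 1.7078
  s(X_2) = √(8.9167) = 2.9861

Step 3 — r_{ij} = s_{ij} / (s_i · s_j):
  r[X_1,X_1] = 1 (diagonal).
  r[X_1,X_2] = -1.5833 / (1.7078 · 2.9861) = -1.5833 / 5.0997 = -0.3105
  r[X_2,X_2] = 1 (diagonal).

R is symmetric with unit diagonal. Assembling:

R = [[1, -0.3105],
 [-0.3105, 1]]


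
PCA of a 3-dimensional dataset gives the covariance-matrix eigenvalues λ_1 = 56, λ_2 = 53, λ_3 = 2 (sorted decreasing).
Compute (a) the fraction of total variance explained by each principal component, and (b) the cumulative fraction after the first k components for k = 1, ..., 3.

Step 1 — total variance = trace(Sigma) = Σ λ_i = 56 + 53 + 2 = 111.

Step 2 — fraction explained by component i = λ_i / Σ λ:
  PC1: 56/111 = 0.5045
  PC2: 53/111 = 0.4775
  PC3: 2/111 = 0.018

Step 3 — cumulative fraction after k components = (λ_1 + ... + λ_k) / Σ λ:
  k = 1: 56/111 = 0.5045
  k = 2: (56 + 53)/111 = 109/111 = 0.982
  k = 3: (56 + 53 + 2)/111 = 111/111 = 1

Summary (fraction, with percent):

explained: PC1 0.5045 (50.45%), PC2 0.4775 (47.75%), PC3 0.018 (1.8%);  cumulative: 0.5045, 0.982, 1


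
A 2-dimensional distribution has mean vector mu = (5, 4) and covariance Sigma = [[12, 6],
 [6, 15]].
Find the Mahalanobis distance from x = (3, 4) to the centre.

Step 1 — centre the observation: (x - mu) = (-2, 0).

Step 2 — invert Sigma. det(Sigma) = 12·15 - (6)² = 144.
  Sigma^{-1} = (1/det) · [[d, -b], [-b, a]] = [[0.1042, -0.0417],
 [-0.0417, 0.0833]].

Step 3 — form the quadratic (x - mu)^T · Sigma^{-1} · (x - mu):
  Sigma^{-1} · (x - mu) = (-0.2083, 0.0833).
  (x - mu)^T · [Sigma^{-1} · (x - mu)] = (-2)·(-0.2083) + (0)·(0.0833) = 0.4167.

Step 4 — take square root: d = √(0.4167) ≈ 0.6455.

d(x, mu) = √(0.4167) ≈ 0.6455


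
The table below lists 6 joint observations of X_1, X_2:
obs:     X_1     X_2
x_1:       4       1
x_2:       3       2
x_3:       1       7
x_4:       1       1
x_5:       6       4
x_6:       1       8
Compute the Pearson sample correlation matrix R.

Step 1 — column means:
  mean(X_1) = (4 + 3 + 1 + 1 + 6 + 1) / 6 = 16/6 = 2.6667
  mean(X_2) = (1 + 2 + 7 + 1 + 4 + 8) / 6 = 23/6 = 3.8333

Step 2 — sample variances and covariances s[i,j] = (1/(n-1)) · Σ_k (x_{k,i} - mean_i) · (x_{k,j} - mean_j), with n-1 = 5:
  s[X_1,X_1] = ((1.3333)·(1.3333) + (0.3333)·(0.3333) + (-1.6667)·(-1.6667) + (-1.6667)·(-1.6667) + (3.3333)·(3.3333) + (-1.6667)·(-1.6667)) / 5 = 21.3333/5 = 4.2667
  s[X_1,X_2] = ((1.3333)·(-2.8333) + (0.3333)·(-1.8333) + (-1.6667)·(3.1667) + (-1.6667)·(-2.8333) + (3.3333)·(0.1667) + (-1.6667)·(4.1667)) / 5 = -11.3333/5 = -2.2667
  s[X_2,X_2] = ((-2.8333)·(-2.8333) + (-1.8333)·(-1.8333) + (3.1667)·(3.1667) + (-2.8333)·(-2.8333) + (0.1667)·(0.1667) + (4.1667)·(4.1667)) / 5 = 46.8333/5 = 9.3667
  Sample standard deviations s_i = √(s[i,i]):
  s(X_1) = √(4.2667) = 2.0656
  s(X_2) = √(9.3667) = 3.0605

Step 3 — r_{ij} = s_{ij} / (s_i · s_j):
  r[X_1,X_1] = 1 (diagonal).
  r[X_1,X_2] = -2.2667 / (2.0656 · 3.0605) = -2.2667 / 6.3217 = -0.3586
  r[X_2,X_2] = 1 (diagonal).

R is symmetric with unit diagonal. Assembling:

R = [[1, -0.3586],
 [-0.3586, 1]]


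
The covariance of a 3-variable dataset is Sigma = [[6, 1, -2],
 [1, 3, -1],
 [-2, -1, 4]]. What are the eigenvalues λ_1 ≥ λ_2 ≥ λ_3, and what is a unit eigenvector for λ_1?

Step 1 — characteristic polynomial p(λ) = det(λI - Sigma) = λ³ - tr·λ² + c_1·λ - det, where tr = trace, c_1 = sum of the principal 2×2 minors, det = det(Sigma):
  tr = 6 + 3 + 4 = 13,
  c_1 = (6·3 - (1)²) + (6·4 - (-2)²) + (3·4 - (-1)²) = 17 + 20 + 11 = 48,
  det = 6·(3·4 - (-1)²) - (1)·((1)·4 - (-1)·(-2)) + (-2)·((1)·(-1) - 3·(-2)) = 6·(11) - (1)·(2) + (-2)·(5) = 54.
  So p(λ) = λ³ - 13λ² + 48λ - 54.
Step 2 — look for an integer root (rational root theorem: any rational root is an integer divisor of 54). Testing λ = 3:
  p(3) = 27 - 117 + 144 - 54 = 0  ✓
  Dividing out (λ - 3): p(λ) = (λ - 3)(λ² - 10λ + 18).
Step 3 — remaining eigenvalues from the quadratic λ² - 10λ + 18 = 0:
  Δ = 10² - 4·18 = 100 - 72 = 28,  λ = (10 ± √28)/2 = (10 ± 5.2915)/2 ≈ 7.6458 or 2.3542.
  Sorted: λ_1 = 7.6458,  λ_2 = 3,  λ_3 = 2.3542  (check: sum = 13 = tr ✓).

Step 4 — unit eigenvector for λ_1 ≈ 7.6458: v spans the null space of (Sigma - λ_1 I), whose rows are
  r_1 = (-1.6458, 1, -2),  r_2 = (1, -4.6458, -1),  r_3 = (-2, -1, -3.6458).
  v is orthogonal to every row, so take v ∝ r_1 × r_2 = ((1)·(-1) - (-2)·(-4.6458), (-2)·(1) - (-1.6458)·(-1), (-1.6458)·(-4.6458) - (1)·(1)) ≈ (-10.2915, -3.6458, 6.6458).
  Rescale (multiply by -1 so the first nonzero entry is positive): u = (10.2915, 3.6458, -6.6458).
  ||u|| = √((10.2915)² + (3.6458)² + (-6.6458)²) = √(163.3725) ≈ 12.7817,  v_1 = u/||u|| ≈ (0.8052, 0.2852, -0.5199) (||v_1|| = 1).

λ_1 = 7.6458,  λ_2 = 3,  λ_3 = 2.3542;  v_1 ≈ (0.8052, 0.2852, -0.5199)


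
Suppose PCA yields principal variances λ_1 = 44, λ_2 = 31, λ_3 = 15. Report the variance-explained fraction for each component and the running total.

Step 1 — total variance = trace(Sigma) = Σ λ_i = 44 + 31 + 15 = 90.

Step 2 — fraction explained by component i = λ_i / Σ λ:
  PC1: 44/90 = 0.4889
  PC2: 31/90 = 0.3444
  PC3: 15/90 = 0.1667

Step 3 — cumulative fraction after k components = (λ_1 + ... + λ_k) / Σ λ:
  k = 1: 44/90 = 0.4889
  k = 2: (44 + 31)/90 = 75/90 = 0.8333
  k = 3: (44 + 31 + 15)/90 = 90/90 = 1

Summary (fraction, with percent):

explained: PC1 0.4889 (48.89%), PC2 0.3444 (34.44%), PC3 0.1667 (16.67%);  cumulative: 0.4889, 0.8333, 1
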